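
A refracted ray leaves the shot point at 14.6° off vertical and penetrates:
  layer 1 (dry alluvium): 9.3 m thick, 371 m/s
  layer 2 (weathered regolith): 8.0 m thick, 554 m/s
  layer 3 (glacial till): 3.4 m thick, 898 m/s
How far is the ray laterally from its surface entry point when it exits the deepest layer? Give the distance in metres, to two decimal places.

p = sin θ₁/V₁ = sin 14.6°/371 = 6.7943e-04 s/m is conserved through the stack.
Layer 1: θ = 14.60°; offset = 9.3·tan 14.60° = 2.4225 m.
Layer 2: sin θ = p·554 = 0.3764 → θ = 22.11°; offset = 8.0·tan 22.11° = 3.2503 m.
Layer 3: sin θ = p·898 = 0.6101 → θ = 37.60°; offset = 3.4·tan 37.60° = 2.6182 m.
Summing the layer offsets gives 8.2910 m.

8.29 m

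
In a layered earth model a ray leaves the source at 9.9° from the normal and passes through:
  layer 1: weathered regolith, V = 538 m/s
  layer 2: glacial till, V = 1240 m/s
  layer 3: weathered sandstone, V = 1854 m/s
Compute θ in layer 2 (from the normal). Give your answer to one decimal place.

23.3°

Ray parameter p = sin 9.9° / 538 = 3.1957e-04 s/m.
sin θ_2 = p·V_2 = 3.1957e-04 × 1240 = 0.3963.
θ_2 = arcsin 0.3963 = 23.35°.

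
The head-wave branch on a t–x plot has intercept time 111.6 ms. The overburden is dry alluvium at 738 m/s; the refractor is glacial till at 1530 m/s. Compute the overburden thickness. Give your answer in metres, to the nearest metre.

47 m

h = tᵢ·V₁·V₂ / (2·√(V₂²−V₁²)).
√(V₂²−V₁²) = √(1530² − 738²) = 1340.2 m/s.
h = 0.1116 s × 738 × 1530 / (2 × 1340.2) = 47.01 m.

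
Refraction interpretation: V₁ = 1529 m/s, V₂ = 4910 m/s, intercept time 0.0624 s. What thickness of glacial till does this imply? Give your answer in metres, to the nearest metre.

50 m

h = tᵢ·V₁·V₂ / (2·√(V₂²−V₁²)).
√(V₂²−V₁²) = √(4910² − 1529²) = 4665.9 m/s.
h = 0.0624 s × 1529 × 4910 / (2 × 4665.9) = 50.20 m.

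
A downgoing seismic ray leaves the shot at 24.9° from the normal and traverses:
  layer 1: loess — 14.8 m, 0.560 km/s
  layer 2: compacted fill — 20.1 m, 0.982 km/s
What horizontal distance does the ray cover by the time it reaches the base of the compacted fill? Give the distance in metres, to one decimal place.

Apply Snell's law at each interface; in layer i the horizontal offset is hᵢ·tan θᵢ.
Layer 1: θ = 24.90°; offset = 14.8·tan 24.90° = 6.870 m.
Layer 2: sin θ = 0.982·sin 24.9°/0.560 = 0.7383, θ = 47.59°; offset = 20.1·tan 47.59° = 22.003 m.
Total horizontal offset = 28.873 m.

28.9 m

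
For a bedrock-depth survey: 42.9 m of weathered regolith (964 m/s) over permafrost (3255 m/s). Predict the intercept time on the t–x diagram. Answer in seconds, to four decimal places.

0.0850 s

tᵢ = 2h·√(V₂²−V₁²)/(V₁V₂).
√(V₂²−V₁²) = √(3255²−964²) = 3109.0 m/s.
tᵢ = 2·42.9·3109.0/(964·3255) = 0.08501 s.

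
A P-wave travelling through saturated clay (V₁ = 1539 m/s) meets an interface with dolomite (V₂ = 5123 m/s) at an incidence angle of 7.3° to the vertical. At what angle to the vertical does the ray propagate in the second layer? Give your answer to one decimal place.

sin θ₁/V₁ = sin θ₂/V₂ ⇒ sin θ₂ = 5123·sin 7.3°/1539 = 5123·0.1271/1539 = 0.4230.
θ₂ = sin⁻¹(0.4230) = 25.02° (from vertical).

25.0°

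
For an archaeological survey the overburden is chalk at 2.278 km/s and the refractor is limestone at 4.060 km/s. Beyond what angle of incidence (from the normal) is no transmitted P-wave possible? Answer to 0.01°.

At critical incidence the refracted ray runs along the interface (θ₂ = 90°), so sin θ_c = V₁/V₂.
θ_c = arcsin(2.278/4.060) = arcsin 0.5611 = 34.13°.

34.13°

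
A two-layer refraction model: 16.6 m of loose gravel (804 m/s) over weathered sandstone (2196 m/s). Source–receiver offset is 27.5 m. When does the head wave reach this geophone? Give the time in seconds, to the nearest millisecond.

θ_c = arcsin(V₁/V₂) = arcsin(804/2196) = 21.48°, cos θ_c = 0.9306.
Intercept time tᵢ = 2h cos θ_c / V₁ = 2·16.6·0.9306/804 = 0.03843 s.
t = x/V₂ + tᵢ = 27.5/2196 + 0.03843 = 0.05095 s.

0.051 s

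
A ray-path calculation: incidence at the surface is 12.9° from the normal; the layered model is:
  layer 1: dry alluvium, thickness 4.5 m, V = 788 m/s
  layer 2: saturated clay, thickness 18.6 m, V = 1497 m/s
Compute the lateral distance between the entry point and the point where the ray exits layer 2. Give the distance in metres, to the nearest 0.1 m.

9.7 m

Ray parameter p = sin 12.9° / 788 m/s = 2.8331e-04 s/m.
Layer 1: θ = 12.90°; offset = 4.5·tan 12.90° = 1.031 m.
Layer 2: sin θ = p·1497 = 0.4241 → θ = 25.09°; offset = 18.6·tan 25.09° = 8.711 m.
Total horizontal offset = 9.741 m.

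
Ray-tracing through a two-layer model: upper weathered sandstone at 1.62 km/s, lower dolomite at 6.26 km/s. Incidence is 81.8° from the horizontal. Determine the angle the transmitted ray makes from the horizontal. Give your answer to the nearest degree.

Convert to the normal: θ₁ = 90° − 81.8° = 8.2°.
Snell's law: sin θ₂ = (V₂/V₁)·sin θ₁ = (6.26/1.62)·sin 8.2° = 0.5511.
θ₂ = arcsin 0.5511 = 33.45° from the normal.
From the interface: 90° − 33.45° = 56.55°.

57°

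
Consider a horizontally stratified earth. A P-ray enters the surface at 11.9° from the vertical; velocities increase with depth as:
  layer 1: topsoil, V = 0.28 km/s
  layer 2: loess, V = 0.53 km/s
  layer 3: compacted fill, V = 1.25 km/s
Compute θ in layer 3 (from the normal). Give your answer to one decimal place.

67.0°

Ray parameter p = sin 11.9° / 0.28 = 7.3644e-01 s/km.
sin θ_3 = p·V_3 = 7.3644e-01 × 1.25 = 0.9206.
θ_3 = 67.01° from the vertical.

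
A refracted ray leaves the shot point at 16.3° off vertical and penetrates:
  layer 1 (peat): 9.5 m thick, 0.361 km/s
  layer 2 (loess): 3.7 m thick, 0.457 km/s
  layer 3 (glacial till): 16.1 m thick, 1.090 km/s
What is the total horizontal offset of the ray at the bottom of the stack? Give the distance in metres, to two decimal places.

p = sin θ₁/V₁ = sin 16.3°/0.361 = 7.7747e-01 s/km is conserved through the stack.
Layer 1: θ = 16.30°; offset = 9.5·tan 16.30° = 2.7780 m.
Layer 2: sin θ = p·0.457 = 0.3553 → θ = 20.81°; offset = 3.7·tan 20.81° = 1.4064 m.
Layer 3: sin θ = p·1.090 = 0.8474 → θ = 57.93°; offset = 16.1·tan 57.93° = 25.7000 m.
Summing the layer offsets gives 29.8844 m.

29.88 m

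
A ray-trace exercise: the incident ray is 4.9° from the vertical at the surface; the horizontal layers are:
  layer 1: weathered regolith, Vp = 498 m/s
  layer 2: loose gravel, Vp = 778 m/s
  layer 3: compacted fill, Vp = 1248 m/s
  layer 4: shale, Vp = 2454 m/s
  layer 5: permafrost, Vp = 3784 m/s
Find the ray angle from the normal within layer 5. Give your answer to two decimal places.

40.47°

Snell's law across each interface conserves sin θ / V, so sin θ_5 = V_5·sin θ₁/V₁.
sin θ_5 = 3784 × sin 4.9° / 498 = 0.6490.
θ_5 = arcsin 0.6490 = 40.47°.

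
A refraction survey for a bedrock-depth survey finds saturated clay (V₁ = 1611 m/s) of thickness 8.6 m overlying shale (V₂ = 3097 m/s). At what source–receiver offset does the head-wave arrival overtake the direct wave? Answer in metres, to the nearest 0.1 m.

x_cross = 2h·√((V₂+V₁)/(V₂−V₁)).
(V₂+V₁)/(V₂−V₁) = (3097+1611)/(3097−1611) = 3.1682; √ = 1.7800.
x_cross = 2·8.6·1.7800 = 30.62 m.

30.6 m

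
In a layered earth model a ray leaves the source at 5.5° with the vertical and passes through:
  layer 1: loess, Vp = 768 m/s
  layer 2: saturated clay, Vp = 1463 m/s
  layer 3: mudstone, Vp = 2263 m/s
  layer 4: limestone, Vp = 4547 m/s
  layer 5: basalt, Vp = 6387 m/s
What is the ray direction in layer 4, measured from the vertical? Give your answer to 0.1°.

34.6°

Snell's law across each interface conserves sin θ / V, so sin θ_4 = V_4·sin θ₁/V₁.
sin θ_4 = 4547 × sin 5.5° / 768 = 0.5675.
θ_4 = 34.57° from the vertical.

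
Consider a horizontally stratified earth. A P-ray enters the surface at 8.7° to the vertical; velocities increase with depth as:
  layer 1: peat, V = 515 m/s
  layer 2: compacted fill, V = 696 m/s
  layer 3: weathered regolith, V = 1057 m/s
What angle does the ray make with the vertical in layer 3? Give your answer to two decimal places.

18.09°

Snell's law across each interface conserves sin θ / V, so sin θ_3 = V_3·sin θ₁/V₁.
sin θ_3 = 1057 × sin 8.7° / 515 = 0.3105.
θ_3 = 18.09° from the vertical.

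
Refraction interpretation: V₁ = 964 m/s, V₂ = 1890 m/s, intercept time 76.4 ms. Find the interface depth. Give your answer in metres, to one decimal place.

θ_c = arcsin(964/1890) = 30.67°; cos θ_c = 0.8601.
tᵢ = 2h cos θ_c/V₁ ⇒ h = tᵢ·V₁/(2 cos θ_c) = 0.0764·964/(2·0.8601) = 42.81 m.

42.8 m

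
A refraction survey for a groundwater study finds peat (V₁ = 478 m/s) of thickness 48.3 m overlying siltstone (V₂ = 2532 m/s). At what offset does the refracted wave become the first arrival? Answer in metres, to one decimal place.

116.9 m

x_cross = 2h·√((V₂+V₁)/(V₂−V₁)).
(V₂+V₁)/(V₂−V₁) = (2532+478)/(2532−478) = 1.4654; √ = 1.2106.
x_cross = 2·48.3·1.2106 = 116.94 m.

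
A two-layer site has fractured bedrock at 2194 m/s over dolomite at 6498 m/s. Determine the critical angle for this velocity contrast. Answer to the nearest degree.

20°

Critical incidence: sin θ_c = V₁/V₂ = 2194/6498 = 0.3376.
θ_c = arcsin 0.3376 = 19.73°.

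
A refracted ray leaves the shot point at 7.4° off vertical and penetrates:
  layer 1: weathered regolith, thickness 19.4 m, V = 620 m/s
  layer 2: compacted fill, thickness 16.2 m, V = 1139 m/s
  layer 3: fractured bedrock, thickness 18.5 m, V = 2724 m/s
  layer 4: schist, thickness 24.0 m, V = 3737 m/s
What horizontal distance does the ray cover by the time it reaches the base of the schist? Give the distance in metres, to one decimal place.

48.7 m

p = sin θ₁/V₁ = sin 7.4°/620 = 2.0773e-04 s/m is conserved through the stack.
Layer 1: θ = 7.40°; offset = 19.4·tan 7.40° = 2.520 m.
Layer 2: sin θ = p·1139 = 0.2366 → θ = 13.69°; offset = 16.2·tan 13.69° = 3.945 m.
Layer 3: sin θ = p·2724 = 0.5659 → θ = 34.46°; offset = 18.5·tan 34.46° = 12.697 m.
Layer 4: sin θ = p·3737 = 0.7763 → θ = 50.92°; offset = 24.0·tan 50.92° = 29.557 m.
Total horizontal offset = 48.718 m.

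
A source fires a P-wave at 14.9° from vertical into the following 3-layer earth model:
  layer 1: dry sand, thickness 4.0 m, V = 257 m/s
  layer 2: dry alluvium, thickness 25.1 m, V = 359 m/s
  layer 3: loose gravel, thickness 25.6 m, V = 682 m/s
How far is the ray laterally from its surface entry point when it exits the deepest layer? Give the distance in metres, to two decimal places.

34.62 m

Apply Snell's law at each interface; in layer i the horizontal offset is hᵢ·tan θᵢ.
Layer 1: θ = 14.90°; offset = 4.0·tan 14.90° = 1.0643 m.
Layer 2: sin θ = 359·sin 14.9°/257 = 0.3592, θ = 21.05°; offset = 25.1·tan 21.05° = 9.6602 m.
Layer 3: sin θ = 682·sin 14.9°/257 = 0.6824, θ = 43.03°; offset = 25.6·tan 43.03° = 23.8956 m.
Σ offsets = 34.6201 m.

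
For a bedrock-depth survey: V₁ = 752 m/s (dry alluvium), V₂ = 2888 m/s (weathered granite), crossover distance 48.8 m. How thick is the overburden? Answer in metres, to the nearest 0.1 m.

18.7 m

h = (x_cross/2)·√((V₂−V₁)/(V₂+V₁)).
(V₂−V₁)/(V₂+V₁) = (2888−752)/(2888+752) = 0.5868; √ = 0.7660.
h = (48.8/2)·0.7660 = 18.69 m.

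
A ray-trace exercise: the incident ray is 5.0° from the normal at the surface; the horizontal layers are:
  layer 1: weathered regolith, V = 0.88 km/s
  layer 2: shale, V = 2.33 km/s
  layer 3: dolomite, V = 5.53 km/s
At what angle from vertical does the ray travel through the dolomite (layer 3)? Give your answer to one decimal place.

33.2°

Snell's law across each interface conserves sin θ / V, so sin θ_3 = V_3·sin θ₁/V₁.
sin θ_3 = 5.53 × sin 5.0° / 0.88 = 0.5477.
θ_3 = 33.21° from the vertical.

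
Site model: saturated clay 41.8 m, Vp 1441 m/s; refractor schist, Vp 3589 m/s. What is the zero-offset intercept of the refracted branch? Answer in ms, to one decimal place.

53.1 ms

tᵢ = 2h·√(V₂²−V₁²)/(V₁V₂).
√(V₂²−V₁²) = √(3589²−1441²) = 3287.0 m/s.
tᵢ = 2·41.8·3287.0/(1441·3589) = 0.05313 s.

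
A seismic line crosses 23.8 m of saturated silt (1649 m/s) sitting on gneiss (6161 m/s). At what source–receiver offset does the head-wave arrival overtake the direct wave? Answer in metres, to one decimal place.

θ_c = arcsin(1649/6161) = 15.52°, so cos θ_c = 0.9635 and tᵢ = 2h cos θ_c/V₁ = 0.0278 s.
At crossover x/V₁ = x/V₂ + tᵢ ⇒ x = tᵢ/(1/V₁ − 1/V₂) = 0.02781/(6.0643e-04 − 1.6231e-04) = 62.63 m.

62.6 m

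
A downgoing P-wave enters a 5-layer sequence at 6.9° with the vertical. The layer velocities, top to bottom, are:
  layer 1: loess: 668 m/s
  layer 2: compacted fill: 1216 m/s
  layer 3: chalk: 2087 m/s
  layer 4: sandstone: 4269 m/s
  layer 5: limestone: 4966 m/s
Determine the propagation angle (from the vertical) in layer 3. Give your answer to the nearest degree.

22°

Ray parameter p = sin 6.9° / 668 = 1.7985e-04 s/m.
sin θ_3 = p·V_3 = 1.7985e-04 × 2087 = 0.3753.
θ_3 = 22.05° from the vertical.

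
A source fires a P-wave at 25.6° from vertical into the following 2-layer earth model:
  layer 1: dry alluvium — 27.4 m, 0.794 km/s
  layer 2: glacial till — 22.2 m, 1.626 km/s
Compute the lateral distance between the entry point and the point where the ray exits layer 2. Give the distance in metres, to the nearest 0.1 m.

55.3 m

Ray parameter p = sin 25.6° / 0.794 km/s = 5.4419e-01 s/km.
Layer 1: θ = 25.60°; offset = 27.4·tan 25.60° = 13.128 m.
Layer 2: sin θ = p·1.626 = 0.8849 → θ = 62.23°; offset = 22.2·tan 62.23° = 42.165 m.
Summing the layer offsets gives 55.293 m.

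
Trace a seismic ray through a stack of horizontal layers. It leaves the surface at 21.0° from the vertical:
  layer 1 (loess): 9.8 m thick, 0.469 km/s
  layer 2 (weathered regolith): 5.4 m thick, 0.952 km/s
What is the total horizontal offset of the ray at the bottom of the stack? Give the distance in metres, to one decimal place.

9.5 m

p = sin θ₁/V₁ = sin 21.0°/0.469 = 7.6411e-01 s/km is conserved through the stack.
Layer 1: θ = 21.00°; offset = 9.8·tan 21.00° = 3.762 m.
Layer 2: sin θ = p·0.952 = 0.7274 → θ = 46.67°; offset = 5.4·tan 46.67° = 5.725 m.
Total horizontal offset = 9.487 m.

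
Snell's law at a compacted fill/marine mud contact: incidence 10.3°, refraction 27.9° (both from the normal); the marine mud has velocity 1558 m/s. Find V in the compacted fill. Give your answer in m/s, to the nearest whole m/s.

sin 10.3° = 0.1788; sin 27.9° = 0.4679.
V₁ = V₂·(sin θ₁/sin θ₂) = 1558·(0.1788/0.4679) = 595.33 m/s.

595 m/s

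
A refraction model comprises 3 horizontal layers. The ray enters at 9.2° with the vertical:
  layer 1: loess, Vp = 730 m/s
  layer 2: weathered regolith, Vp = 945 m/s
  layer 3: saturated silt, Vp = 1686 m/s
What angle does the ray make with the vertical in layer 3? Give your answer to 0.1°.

Ray parameter p = sin 9.2° / 730 = 2.1902e-04 s/m.
sin θ_3 = p·V_3 = 2.1902e-04 × 1686 = 0.3693.
θ_3 = arcsin 0.3693 = 21.67°.

21.7°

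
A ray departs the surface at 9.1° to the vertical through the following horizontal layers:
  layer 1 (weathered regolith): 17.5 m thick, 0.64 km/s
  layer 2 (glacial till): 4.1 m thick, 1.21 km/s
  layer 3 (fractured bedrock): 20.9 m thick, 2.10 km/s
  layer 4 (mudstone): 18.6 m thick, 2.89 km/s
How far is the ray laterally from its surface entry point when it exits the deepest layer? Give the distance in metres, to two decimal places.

Ray parameter p = sin 9.1° / 0.64 km/s = 2.4712e-01 s/km.
Layer 1: θ = 9.10°; offset = 17.5·tan 9.10° = 2.8030 m.
Layer 2: sin θ = p·1.21 = 0.2990 → θ = 17.40°; offset = 4.1·tan 17.40° = 1.2848 m.
Layer 3: sin θ = p·2.10 = 0.5190 → θ = 31.26°; offset = 20.9·tan 31.26° = 12.6886 m.
Layer 4: sin θ = p·2.89 = 0.7142 → θ = 45.58°; offset = 18.6·tan 45.58° = 18.9779 m.
Summing the layer offsets gives 35.7543 m.

35.75 m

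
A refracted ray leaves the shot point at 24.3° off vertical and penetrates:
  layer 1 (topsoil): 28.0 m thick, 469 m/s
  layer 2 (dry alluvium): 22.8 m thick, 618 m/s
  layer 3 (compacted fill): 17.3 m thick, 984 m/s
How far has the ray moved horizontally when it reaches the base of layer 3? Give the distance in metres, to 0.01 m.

Ray parameter p = sin 24.3° / 469 m/s = 8.7743e-04 s/m.
Layer 1: θ = 24.30°; offset = 28.0·tan 24.30° = 12.6425 m.
Layer 2: sin θ = p·618 = 0.5423 → θ = 32.84°; offset = 22.8·tan 32.84° = 14.7145 m.
Layer 3: sin θ = p·984 = 0.8634 → θ = 59.70°; offset = 17.3·tan 59.70° = 29.6047 m.
Total horizontal offset = 56.9617 m.

56.96 m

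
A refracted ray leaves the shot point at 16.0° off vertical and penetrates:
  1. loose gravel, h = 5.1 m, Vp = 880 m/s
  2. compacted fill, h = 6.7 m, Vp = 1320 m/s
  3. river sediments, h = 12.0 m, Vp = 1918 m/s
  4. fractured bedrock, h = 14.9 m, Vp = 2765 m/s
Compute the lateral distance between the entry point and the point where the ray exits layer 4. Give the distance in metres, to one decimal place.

Ray parameter p = sin 16.0° / 880 m/s = 3.1322e-04 s/m.
Layer 1: θ = 16.00°; offset = 5.1·tan 16.00° = 1.462 m.
Layer 2: sin θ = p·1320 = 0.4135 → θ = 24.42°; offset = 6.7·tan 24.42° = 3.042 m.
Layer 3: sin θ = p·1918 = 0.6008 → θ = 36.92°; offset = 12.0·tan 36.92° = 9.018 m.
Layer 4: sin θ = p·2765 = 0.8661 → θ = 60.00°; offset = 14.9·tan 60.00° = 25.812 m.
Σ offsets = 39.335 m.

39.3 m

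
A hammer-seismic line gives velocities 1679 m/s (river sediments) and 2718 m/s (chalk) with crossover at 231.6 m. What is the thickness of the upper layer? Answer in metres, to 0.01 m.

x_cross = 2h·√((V₂+V₁)/(V₂−V₁)) → h = x_cross / (2·√((V₂+V₁)/(V₂−V₁))).
√((V₂+V₁)/(V₂−V₁)) = √((2718+1679)/(2718−1679)) = 2.0572.
h = 231.6 / (2·2.0572) = 56.29 m.

56.29 m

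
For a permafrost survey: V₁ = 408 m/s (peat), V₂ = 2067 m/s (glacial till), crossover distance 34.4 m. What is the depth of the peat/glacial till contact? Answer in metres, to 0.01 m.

14.08 m

h = (x_cross/2)·√((V₂−V₁)/(V₂+V₁)).
(V₂−V₁)/(V₂+V₁) = (2067−408)/(2067+408) = 0.6703; √ = 0.8187.
h = (34.4/2)·0.8187 = 14.08 m.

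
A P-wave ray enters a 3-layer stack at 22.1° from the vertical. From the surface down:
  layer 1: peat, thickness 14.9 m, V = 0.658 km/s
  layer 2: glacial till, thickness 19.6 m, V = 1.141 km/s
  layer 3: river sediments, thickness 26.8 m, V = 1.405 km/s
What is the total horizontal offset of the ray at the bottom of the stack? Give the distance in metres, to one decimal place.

59.1 m

Ray parameter p = sin 22.1° / 0.658 km/s = 5.7177e-01 s/km.
Layer 1: θ = 22.10°; offset = 14.9·tan 22.10° = 6.050 m.
Layer 2: sin θ = p·1.141 = 0.6524 → θ = 40.72°; offset = 19.6·tan 40.72° = 16.872 m.
Layer 3: sin θ = p·1.405 = 0.8033 → θ = 53.45°; offset = 26.8·tan 53.45° = 36.152 m.
Σ offsets = 59.074 m.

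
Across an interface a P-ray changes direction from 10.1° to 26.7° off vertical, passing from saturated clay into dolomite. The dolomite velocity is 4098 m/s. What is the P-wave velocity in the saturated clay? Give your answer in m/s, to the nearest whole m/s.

1599 m/s

sin 10.1° = 0.1754; sin 26.7° = 0.4493.
V₁ = V₂·(sin θ₁/sin θ₂) = 4098·(0.1754/0.4493) = 1599.43 m/s.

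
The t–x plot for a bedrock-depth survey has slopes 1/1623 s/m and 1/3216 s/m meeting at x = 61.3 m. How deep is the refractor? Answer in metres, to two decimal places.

h = (x_cross/2)·√((V₂−V₁)/(V₂+V₁)).
(V₂−V₁)/(V₂+V₁) = (3216−1623)/(3216+1623) = 0.3292; √ = 0.5738.
h = (61.3/2)·0.5738 = 17.59 m.

17.59 m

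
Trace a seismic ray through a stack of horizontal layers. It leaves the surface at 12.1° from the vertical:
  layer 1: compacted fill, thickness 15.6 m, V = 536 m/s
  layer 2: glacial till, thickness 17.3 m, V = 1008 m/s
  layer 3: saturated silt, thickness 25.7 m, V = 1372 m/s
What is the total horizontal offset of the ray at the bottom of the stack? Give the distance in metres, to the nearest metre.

27 m

Ray parameter p = sin 12.1° / 536 m/s = 3.9108e-04 s/m.
Layer 1: θ = 12.10°; offset = 15.6·tan 12.10° = 3.344 m.
Layer 2: sin θ = p·1008 = 0.3942 → θ = 23.22°; offset = 17.3·tan 23.22° = 7.421 m.
Layer 3: sin θ = p·1372 = 0.5366 → θ = 32.45°; offset = 25.7·tan 32.45° = 16.341 m.
Summing the layer offsets gives 27.106 m.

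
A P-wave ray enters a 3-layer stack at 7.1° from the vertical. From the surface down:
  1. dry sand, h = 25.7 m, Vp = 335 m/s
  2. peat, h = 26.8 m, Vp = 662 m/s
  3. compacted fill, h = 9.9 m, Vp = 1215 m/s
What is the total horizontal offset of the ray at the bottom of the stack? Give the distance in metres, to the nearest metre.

15 m

Apply Snell's law at each interface; in layer i the horizontal offset is hᵢ·tan θᵢ.
Layer 1: θ = 7.10°; offset = 25.7·tan 7.10° = 3.201 m.
Layer 2: sin θ = 662·sin 7.1°/335 = 0.2443, θ = 14.14°; offset = 26.8·tan 14.14° = 6.750 m.
Layer 3: sin θ = 1215·sin 7.1°/335 = 0.4483, θ = 26.63°; offset = 9.9·tan 26.63° = 4.965 m.
Total horizontal offset = 14.916 m.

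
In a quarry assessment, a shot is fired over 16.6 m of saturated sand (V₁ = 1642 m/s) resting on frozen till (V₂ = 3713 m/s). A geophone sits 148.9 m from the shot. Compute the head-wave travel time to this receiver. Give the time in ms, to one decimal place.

58.2 ms

t = x/V₂ + 2h·√(V₂²−V₁²)/(V₁V₂).
√(V₂²−V₁²) = √(3713²−1642²) = 3330.2 m/s; delay term = 2·16.6·3330.2/(1642·3713) = 0.01813 s.
t = 148.9/3713 + 0.01813 = 0.05824 s.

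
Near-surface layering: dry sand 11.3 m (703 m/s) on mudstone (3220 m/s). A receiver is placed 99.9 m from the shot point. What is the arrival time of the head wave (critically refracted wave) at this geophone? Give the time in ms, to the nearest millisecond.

t = x/V₂ + 2h·√(V₂²−V₁²)/(V₁V₂).
√(V₂²−V₁²) = √(3220²−703²) = 3142.3 m/s; delay term = 2·11.3·3142.3/(703·3220) = 0.03137 s.
t = 99.9/3220 + 0.03137 = 0.06240 s.

62 ms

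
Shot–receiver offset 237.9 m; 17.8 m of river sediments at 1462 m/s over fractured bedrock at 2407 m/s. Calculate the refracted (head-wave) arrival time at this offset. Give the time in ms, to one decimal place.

θ_c = arcsin(V₁/V₂) = arcsin(1462/2407) = 37.40°, cos θ_c = 0.7944.
Intercept time tᵢ = 2h cos θ_c / V₁ = 2·17.8·0.7944/1462 = 0.01934 s.
t = x/V₂ + tᵢ = 237.9/2407 + 0.01934 = 0.11818 s.

118.2 ms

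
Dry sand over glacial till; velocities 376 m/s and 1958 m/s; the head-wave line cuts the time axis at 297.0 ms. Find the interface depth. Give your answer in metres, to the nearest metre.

h = tᵢ·V₁·V₂ / (2·√(V₂²−V₁²)).
√(V₂²−V₁²) = √(1958² − 376²) = 1921.6 m/s.
h = 0.297 s × 376 × 1958 / (2 × 1921.6) = 56.89 m.

57 m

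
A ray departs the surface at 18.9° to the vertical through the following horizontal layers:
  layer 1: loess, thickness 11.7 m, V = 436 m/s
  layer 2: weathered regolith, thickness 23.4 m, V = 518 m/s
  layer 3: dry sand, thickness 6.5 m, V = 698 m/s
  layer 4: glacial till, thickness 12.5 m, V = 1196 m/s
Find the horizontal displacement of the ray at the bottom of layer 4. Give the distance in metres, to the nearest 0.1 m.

41.9 m

Apply Snell's law at each interface; in layer i the horizontal offset is hᵢ·tan θᵢ.
Layer 1: θ = 18.90°; offset = 11.7·tan 18.90° = 4.006 m.
Layer 2: sin θ = 518·sin 18.9°/436 = 0.3848, θ = 22.63°; offset = 23.4·tan 22.63° = 9.757 m.
Layer 3: sin θ = 698·sin 18.9°/436 = 0.5186, θ = 31.24°; offset = 6.5·tan 31.24° = 3.942 m.
Layer 4: sin θ = 1196·sin 18.9°/436 = 0.8885, θ = 62.69°; offset = 12.5·tan 62.69° = 24.209 m.
Σ offsets = 41.913 m.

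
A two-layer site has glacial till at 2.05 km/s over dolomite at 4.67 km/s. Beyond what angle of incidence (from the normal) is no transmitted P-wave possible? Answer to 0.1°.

26.0°

At critical incidence the refracted ray runs along the interface (θ₂ = 90°), so sin θ_c = V₁/V₂.
θ_c = arcsin(2.05/4.67) = arcsin 0.4390 = 26.04°.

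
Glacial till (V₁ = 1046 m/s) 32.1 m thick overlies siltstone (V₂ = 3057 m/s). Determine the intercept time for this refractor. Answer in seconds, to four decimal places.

θ_c = arcsin(V₁/V₂) = arcsin(1046/3057) = 20.01°; cos θ_c = 0.9396.
tᵢ = 2h·cos θ_c / V₁ = 2·32.1·0.9396 / 1046 = 0.05767 s.

0.0577 s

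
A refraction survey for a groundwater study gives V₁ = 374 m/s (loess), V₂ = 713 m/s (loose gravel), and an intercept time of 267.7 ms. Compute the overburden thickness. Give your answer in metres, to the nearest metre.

59 m

θ_c = arcsin(374/713) = 31.64°; cos θ_c = 0.8514.
tᵢ = 2h cos θ_c/V₁ ⇒ h = tᵢ·V₁/(2 cos θ_c) = 0.2677·374/(2·0.8514) = 58.80 m.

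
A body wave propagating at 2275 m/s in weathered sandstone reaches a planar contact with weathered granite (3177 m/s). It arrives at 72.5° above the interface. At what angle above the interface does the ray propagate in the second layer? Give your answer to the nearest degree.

Convert to the normal: θ₁ = 90° − 72.5° = 17.5°.
Snell's law: sin θ₂ = (V₂/V₁)·sin θ₁ = (3177/2275)·sin 17.5° = 0.4199.
θ₂ = sin⁻¹(0.4199) = 24.83° (from vertical).
From the interface: 90° − 24.83° = 65.17°.

65°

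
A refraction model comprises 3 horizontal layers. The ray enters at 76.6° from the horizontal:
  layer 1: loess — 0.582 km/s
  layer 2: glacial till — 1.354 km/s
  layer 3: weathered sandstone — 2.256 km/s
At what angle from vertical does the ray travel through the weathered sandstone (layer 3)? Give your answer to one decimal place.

From the normal: θ₁ = 90° − 76.6° = 13.4°.
Ray parameter p = sin 13.4° / 0.582 = 3.9819e-01 s/km.
sin θ_3 = p·V_3 = 3.9819e-01 × 2.256 = 0.8983.
θ_3 = 63.94° from the vertical.

63.9°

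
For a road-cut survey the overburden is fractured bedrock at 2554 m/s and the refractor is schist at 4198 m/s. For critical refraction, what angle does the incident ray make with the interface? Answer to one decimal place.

At critical incidence the refracted ray runs along the interface (θ₂ = 90°), so sin θ_c = V₁/V₂.
θ_c = arcsin(2554/4198) = arcsin 0.6084 = 37.47°.
Measured from the interface: 90° − 37.47° = 52.53°.

52.5°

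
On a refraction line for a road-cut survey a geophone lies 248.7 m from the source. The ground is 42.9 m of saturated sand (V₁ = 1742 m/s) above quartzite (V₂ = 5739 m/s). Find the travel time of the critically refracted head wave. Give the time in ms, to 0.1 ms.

t = x/V₂ + 2h·√(V₂²−V₁²)/(V₁V₂).
√(V₂²−V₁²) = √(5739²−1742²) = 5468.2 m/s; delay term = 2·42.9·5468.2/(1742·5739) = 0.04693 s.
t = 248.7/5739 + 0.04693 = 0.09026 s.

90.3 ms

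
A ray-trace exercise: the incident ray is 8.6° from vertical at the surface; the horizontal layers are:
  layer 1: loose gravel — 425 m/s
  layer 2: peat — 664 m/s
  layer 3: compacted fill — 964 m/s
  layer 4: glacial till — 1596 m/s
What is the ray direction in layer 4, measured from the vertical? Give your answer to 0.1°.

Snell's law across each interface conserves sin θ / V, so sin θ_4 = V_4·sin θ₁/V₁.
sin θ_4 = 1596 × sin 8.6° / 425 = 0.5615.
θ_4 = arcsin 0.5615 = 34.16°.

34.2°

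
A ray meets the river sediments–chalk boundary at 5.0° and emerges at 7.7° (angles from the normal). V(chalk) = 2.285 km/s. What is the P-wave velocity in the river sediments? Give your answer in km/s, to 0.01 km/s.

sin 5.0° = 0.0872; sin 7.7° = 0.1340.
V₁ = V₂·(sin θ₁/sin θ₂) = 2.285·(0.0872/0.1340) = 1.49 km/s.

1.49 km/s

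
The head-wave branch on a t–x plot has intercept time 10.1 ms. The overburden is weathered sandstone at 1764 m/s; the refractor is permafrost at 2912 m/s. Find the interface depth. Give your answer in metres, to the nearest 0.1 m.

11.2 m

h = tᵢ·V₁·V₂ / (2·√(V₂²−V₁²)).
√(V₂²−V₁²) = √(2912² − 1764²) = 2316.9 m/s.
h = 0.0101 s × 1764 × 2912 / (2 × 2316.9) = 11.20 m.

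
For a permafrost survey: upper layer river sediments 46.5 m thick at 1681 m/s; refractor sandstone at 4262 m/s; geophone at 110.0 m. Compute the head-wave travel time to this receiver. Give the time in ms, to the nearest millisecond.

θ_c = arcsin(V₁/V₂) = arcsin(1681/4262) = 23.23°, cos θ_c = 0.9189.
Intercept time tᵢ = 2h cos θ_c / V₁ = 2·46.5·0.9189/1681 = 0.05084 s.
t = x/V₂ + tᵢ = 110.0/4262 + 0.05084 = 0.07665 s.

77 ms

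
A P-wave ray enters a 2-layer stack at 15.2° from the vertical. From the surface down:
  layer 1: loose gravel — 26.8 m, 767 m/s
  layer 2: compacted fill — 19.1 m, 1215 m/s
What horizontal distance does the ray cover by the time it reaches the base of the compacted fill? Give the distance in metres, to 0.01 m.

16.00 m

p = sin θ₁/V₁ = sin 15.2°/767 = 3.4184e-04 s/m is conserved through the stack.
Layer 1: θ = 15.20°; offset = 26.8·tan 15.20° = 7.2814 m.
Layer 2: sin θ = p·1215 = 0.4153 → θ = 24.54°; offset = 19.1·tan 24.54° = 8.7206 m.
Total horizontal offset = 16.0020 m.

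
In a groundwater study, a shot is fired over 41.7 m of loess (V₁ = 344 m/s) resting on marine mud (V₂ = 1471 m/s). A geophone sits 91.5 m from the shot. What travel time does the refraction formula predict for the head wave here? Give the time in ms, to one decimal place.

θ_c = arcsin(V₁/V₂) = arcsin(344/1471) = 13.52°, cos θ_c = 0.9723.
Intercept time tᵢ = 2h cos θ_c / V₁ = 2·41.7·0.9723/344 = 0.23572 s.
t = x/V₂ + tᵢ = 91.5/1471 + 0.23572 = 0.29792 s.

297.9 ms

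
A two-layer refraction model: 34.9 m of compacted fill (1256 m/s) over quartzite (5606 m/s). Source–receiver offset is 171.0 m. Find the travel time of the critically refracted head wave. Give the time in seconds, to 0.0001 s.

t = x/V₂ + 2h·√(V₂²−V₁²)/(V₁V₂).
√(V₂²−V₁²) = √(5606²−1256²) = 5463.5 m/s; delay term = 2·34.9·5463.5/(1256·5606) = 0.05416 s.
t = 171.0/5606 + 0.05416 = 0.08466 s.

0.0847 s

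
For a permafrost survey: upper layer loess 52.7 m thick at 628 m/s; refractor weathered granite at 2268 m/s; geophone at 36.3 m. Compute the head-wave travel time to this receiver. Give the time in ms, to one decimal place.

177.3 ms

θ_c = arcsin(V₁/V₂) = arcsin(628/2268) = 16.08°, cos θ_c = 0.9609.
Intercept time tᵢ = 2h cos θ_c / V₁ = 2·52.7·0.9609/628 = 0.16127 s.
t = x/V₂ + tᵢ = 36.3/2268 + 0.16127 = 0.17728 s.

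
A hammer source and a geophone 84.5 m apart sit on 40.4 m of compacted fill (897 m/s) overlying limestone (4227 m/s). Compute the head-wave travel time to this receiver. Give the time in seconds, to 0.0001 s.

0.1080 s

t = x/V₂ + 2h·√(V₂²−V₁²)/(V₁V₂).
√(V₂²−V₁²) = √(4227²−897²) = 4130.7 m/s; delay term = 2·40.4·4130.7/(897·4227) = 0.08803 s.
t = 84.5/4227 + 0.08803 = 0.10802 s.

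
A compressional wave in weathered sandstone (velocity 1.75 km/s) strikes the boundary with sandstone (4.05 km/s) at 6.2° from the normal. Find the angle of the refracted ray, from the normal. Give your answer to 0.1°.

14.5°

sin θ₁/V₁ = sin θ₂/V₂ ⇒ sin θ₂ = 4.05·sin 6.2°/1.75 = 4.05·0.1080/1.75 = 0.2499.
θ₂ = sin⁻¹(0.2499) = 14.47° (from vertical).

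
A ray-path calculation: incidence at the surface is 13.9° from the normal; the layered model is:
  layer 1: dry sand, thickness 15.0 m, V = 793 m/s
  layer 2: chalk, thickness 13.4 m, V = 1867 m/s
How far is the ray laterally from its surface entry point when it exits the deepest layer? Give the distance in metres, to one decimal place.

Apply Snell's law at each interface; in layer i the horizontal offset is hᵢ·tan θᵢ.
Layer 1: θ = 13.90°; offset = 15.0·tan 13.90° = 3.712 m.
Layer 2: sin θ = 1867·sin 13.9°/793 = 0.5656, θ = 34.44°; offset = 13.4·tan 34.44° = 9.190 m.
Summing the layer offsets gives 12.902 m.

12.9 m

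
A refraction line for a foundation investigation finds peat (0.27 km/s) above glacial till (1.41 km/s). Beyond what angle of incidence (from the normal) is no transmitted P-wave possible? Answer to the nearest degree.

11°

At critical incidence the refracted ray runs along the interface (θ₂ = 90°), so sin θ_c = V₁/V₂.
θ_c = arcsin(0.27/1.41) = arcsin 0.1915 = 11.04°.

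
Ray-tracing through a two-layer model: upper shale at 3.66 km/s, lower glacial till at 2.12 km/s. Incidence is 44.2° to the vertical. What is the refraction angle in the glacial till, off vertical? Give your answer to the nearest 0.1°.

23.8°

sin θ₁/V₁ = sin θ₂/V₂ ⇒ sin θ₂ = 2.12·sin 44.2°/3.66 = 2.12·0.6972/3.66 = 0.4038.
θ₂ = sin⁻¹(0.4038) = 23.82° (from vertical).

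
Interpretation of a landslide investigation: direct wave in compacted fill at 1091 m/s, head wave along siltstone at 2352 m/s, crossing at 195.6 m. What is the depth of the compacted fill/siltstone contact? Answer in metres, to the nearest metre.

59 m

h = (x_cross/2)·√((V₂−V₁)/(V₂+V₁)).
(V₂−V₁)/(V₂+V₁) = (2352−1091)/(2352+1091) = 0.3663; √ = 0.6052.
h = (195.6/2)·0.6052 = 59.19 m.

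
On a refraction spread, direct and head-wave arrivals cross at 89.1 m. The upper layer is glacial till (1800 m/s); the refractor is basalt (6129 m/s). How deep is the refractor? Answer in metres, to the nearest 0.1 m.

h = (x_cross/2)·√((V₂−V₁)/(V₂+V₁)).
(V₂−V₁)/(V₂+V₁) = (6129−1800)/(6129+1800) = 0.5460; √ = 0.7389.
h = (89.1/2)·0.7389 = 32.92 m.

32.9 m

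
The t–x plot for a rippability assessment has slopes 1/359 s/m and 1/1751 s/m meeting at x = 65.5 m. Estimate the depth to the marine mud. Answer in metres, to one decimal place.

x_cross = 2h·√((V₂+V₁)/(V₂−V₁)) → h = x_cross / (2·√((V₂+V₁)/(V₂−V₁))).
√((V₂+V₁)/(V₂−V₁)) = √((1751+359)/(1751−359)) = 1.2312.
h = 65.5 / (2·1.2312) = 26.60 m.

26.6 m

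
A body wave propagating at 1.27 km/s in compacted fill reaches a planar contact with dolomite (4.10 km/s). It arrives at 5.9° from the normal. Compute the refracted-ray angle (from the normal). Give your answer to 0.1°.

19.4°

Snell's law: sin θ₂ = (V₂/V₁)·sin θ₁ = (4.10/1.27)·sin 5.9° = 0.3318.
θ₂ = arcsin 0.3318 = 19.38° from the normal.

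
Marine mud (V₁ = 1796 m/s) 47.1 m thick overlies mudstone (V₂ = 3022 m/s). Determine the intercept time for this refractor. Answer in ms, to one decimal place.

42.2 ms

θ_c = arcsin(V₁/V₂) = arcsin(1796/3022) = 36.46°; cos θ_c = 0.8042.
tᵢ = 2h·cos θ_c / V₁ = 2·47.1·0.8042 / 1796 = 0.04218 s.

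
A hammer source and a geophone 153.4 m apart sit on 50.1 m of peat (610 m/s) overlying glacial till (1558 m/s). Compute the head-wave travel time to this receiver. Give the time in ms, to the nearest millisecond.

250 ms

θ_c = arcsin(V₁/V₂) = arcsin(610/1558) = 23.05°, cos θ_c = 0.9202.
Intercept time tᵢ = 2h cos θ_c / V₁ = 2·50.1·0.9202/610 = 0.15115 s.
t = x/V₂ + tᵢ = 153.4/1558 + 0.15115 = 0.24961 s.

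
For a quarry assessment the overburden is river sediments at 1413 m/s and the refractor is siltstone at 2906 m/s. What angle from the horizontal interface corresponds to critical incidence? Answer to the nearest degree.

Critical incidence: sin θ_c = V₁/V₂ = 1413/2906 = 0.4862.
θ_c = arcsin 0.4862 = 29.09°.
Measured from the interface: 90° − 29.09° = 60.91°.

61°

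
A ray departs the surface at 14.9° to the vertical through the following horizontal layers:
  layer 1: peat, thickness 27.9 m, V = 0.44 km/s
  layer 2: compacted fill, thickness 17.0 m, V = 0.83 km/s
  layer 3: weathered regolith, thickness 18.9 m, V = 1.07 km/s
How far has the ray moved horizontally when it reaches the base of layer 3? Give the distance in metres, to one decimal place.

Apply Snell's law at each interface; in layer i the horizontal offset is hᵢ·tan θᵢ.
Layer 1: θ = 14.90°; offset = 27.9·tan 14.90° = 7.424 m.
Layer 2: sin θ = 0.83·sin 14.9°/0.44 = 0.4850, θ = 29.02°; offset = 17.0·tan 29.02° = 9.429 m.
Layer 3: sin θ = 1.07·sin 14.9°/0.44 = 0.6253, θ = 38.70°; offset = 18.9·tan 38.70° = 15.144 m.
Summing the layer offsets gives 31.997 m.

32.0 m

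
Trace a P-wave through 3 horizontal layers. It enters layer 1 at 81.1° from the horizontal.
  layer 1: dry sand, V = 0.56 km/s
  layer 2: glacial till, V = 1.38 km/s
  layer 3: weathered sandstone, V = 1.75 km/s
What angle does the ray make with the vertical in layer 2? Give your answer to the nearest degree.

22°

From the normal: θ₁ = 90° − 81.1° = 8.9°.
Ray parameter p = sin 8.9° / 0.56 = 2.7627e-01 s/km.
sin θ_2 = p·V_2 = 2.7627e-01 × 1.38 = 0.3813.
θ_2 = arcsin 0.3813 = 22.41°.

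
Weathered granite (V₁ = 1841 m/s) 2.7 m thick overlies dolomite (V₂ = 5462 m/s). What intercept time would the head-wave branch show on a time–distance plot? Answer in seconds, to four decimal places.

0.0028 s

θ_c = arcsin(V₁/V₂) = arcsin(1841/5462) = 19.70°; cos θ_c = 0.9415.
tᵢ = 2h·cos θ_c / V₁ = 2·2.7·0.9415 / 1841 = 0.00276 s.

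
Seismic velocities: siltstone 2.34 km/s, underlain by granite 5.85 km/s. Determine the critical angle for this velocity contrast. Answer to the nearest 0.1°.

At critical incidence the refracted ray runs along the interface (θ₂ = 90°), so sin θ_c = V₁/V₂.
θ_c = arcsin(2.34/5.85) = arcsin 0.4000 = 23.58°.

23.6°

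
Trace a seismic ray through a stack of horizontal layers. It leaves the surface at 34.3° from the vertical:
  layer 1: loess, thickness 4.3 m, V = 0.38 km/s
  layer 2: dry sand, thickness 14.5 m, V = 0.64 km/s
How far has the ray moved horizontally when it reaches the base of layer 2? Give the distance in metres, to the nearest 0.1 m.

Ray parameter p = sin 34.3° / 0.38 km/s = 1.4830e+00 s/km.
Layer 1: θ = 34.30°; offset = 4.3·tan 34.30° = 2.933 m.
Layer 2: sin θ = p·0.64 = 0.9491 → θ = 71.64°; offset = 14.5·tan 71.64° = 43.691 m.
Σ offsets = 46.624 m.

46.6 m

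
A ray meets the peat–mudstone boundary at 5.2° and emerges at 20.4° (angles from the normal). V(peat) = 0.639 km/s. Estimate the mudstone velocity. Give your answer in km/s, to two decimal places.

2.46 km/s

Snell's law: sin 5.2°/V₁ = sin 20.4°/V₂.
V₂ = V₁·sin 20.4°/sin 5.2° = 0.639 × 3.8460 = 2.46 km/s.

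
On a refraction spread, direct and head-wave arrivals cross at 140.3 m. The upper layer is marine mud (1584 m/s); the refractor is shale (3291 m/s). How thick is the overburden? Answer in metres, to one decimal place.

h = (x_cross/2)·√((V₂−V₁)/(V₂+V₁)).
(V₂−V₁)/(V₂+V₁) = (3291−1584)/(3291+1584) = 0.3502; √ = 0.5917.
h = (140.3/2)·0.5917 = 41.51 m.

41.5 m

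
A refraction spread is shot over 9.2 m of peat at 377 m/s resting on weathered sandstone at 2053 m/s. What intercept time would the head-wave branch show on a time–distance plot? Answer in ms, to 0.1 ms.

48.0 ms

θ_c = arcsin(V₁/V₂) = arcsin(377/2053) = 10.58°; cos θ_c = 0.9830.
tᵢ = 2h·cos θ_c / V₁ = 2·9.2·0.9830 / 377 = 0.04798 s.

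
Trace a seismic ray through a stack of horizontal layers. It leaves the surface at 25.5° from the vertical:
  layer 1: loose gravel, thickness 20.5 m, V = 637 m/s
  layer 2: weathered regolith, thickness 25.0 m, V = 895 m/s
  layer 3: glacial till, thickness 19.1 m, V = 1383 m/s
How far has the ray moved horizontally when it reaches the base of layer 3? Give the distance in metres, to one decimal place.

Ray parameter p = sin 25.5° / 637 m/s = 6.7584e-04 s/m.
Layer 1: θ = 25.50°; offset = 20.5·tan 25.50° = 9.778 m.
Layer 2: sin θ = p·895 = 0.6049 → θ = 37.22°; offset = 25.0·tan 37.22° = 18.990 m.
Layer 3: sin θ = p·1383 = 0.9347 → θ = 69.18°; offset = 19.1·tan 69.18° = 50.223 m.
Σ offsets = 78.991 m.

79.0 m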